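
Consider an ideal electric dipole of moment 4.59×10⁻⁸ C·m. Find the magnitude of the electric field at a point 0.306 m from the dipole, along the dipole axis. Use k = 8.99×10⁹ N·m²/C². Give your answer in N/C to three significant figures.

On the dipole axis E = 2kp/r³.
E = 2·(8.99×10⁹)(4.59×10⁻⁸) / (0.306)³ = 2.880×10⁴ N/C.

E ≈ 2.88×10⁴ N/C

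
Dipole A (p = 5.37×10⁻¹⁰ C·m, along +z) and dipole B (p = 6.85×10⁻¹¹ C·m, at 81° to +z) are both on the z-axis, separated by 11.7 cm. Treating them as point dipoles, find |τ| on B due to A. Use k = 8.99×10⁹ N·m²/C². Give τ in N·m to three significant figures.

τ ≈ 4.08×10⁻⁷ N·m

The second dipole sits on the axis of the first, so the field there is axial: E₁ = 2kp₁/r³ along +z.
E₁ = 2(8.99×10⁹)(5.37×10⁻¹⁰)/(0.117)³ = 6028 N/C.
Torque on the second dipole: τ = p₂ E₁ sinθ.
τ = (6.85×10⁻¹¹)(6028)·sin81° = 4.079×10⁻⁷ N·m.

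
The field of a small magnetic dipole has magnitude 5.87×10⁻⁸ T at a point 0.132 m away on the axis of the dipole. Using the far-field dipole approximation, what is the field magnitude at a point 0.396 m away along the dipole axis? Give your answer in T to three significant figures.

B ≈ 2.17×10⁻⁹ T

Dipole fields scale as 1/r³ in the far field; the geometry is the same at both points.
B₂ = B₁ · (r₁/r₂)³ = 5.87×10⁻⁸ · (0.132/0.396)³.
(r₁/r₂)³ = (0.3333)³ = 0.03704.
B₂ ≈ 2.174×10⁻⁹ T.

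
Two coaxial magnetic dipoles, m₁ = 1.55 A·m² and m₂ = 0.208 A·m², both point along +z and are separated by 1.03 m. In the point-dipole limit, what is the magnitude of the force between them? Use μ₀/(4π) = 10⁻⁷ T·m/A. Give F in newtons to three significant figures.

On-axis B of dipole 1: B = (μ₀/4π)·2m₁/r³. Force on dipole 2: F = m₂·dB/dr.
dB/dr = −(μ₀/4π)·6m₁/r⁴, so |F| = (μ₀/4π)·6m₁m₂/r⁴.
F = 6(10⁻⁷)(1.55)(0.208)/(1.03)⁴ = 1.719×10⁻⁷ N.

F ≈ 1.72×10⁻⁷ N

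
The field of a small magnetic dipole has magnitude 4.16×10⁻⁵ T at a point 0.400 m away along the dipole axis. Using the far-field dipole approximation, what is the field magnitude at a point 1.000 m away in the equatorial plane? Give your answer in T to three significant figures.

B ≈ 1.33×10⁻⁶ T

Dipole fields scale as 1/r³ in the far field.
The axial field is twice the equatorial field at the same r, so the geometry factor is 1/2.
B₂ = B₁ · (1/2) · (r₁/r₂)³ = 4.16×10⁻⁵ · 0.5 · (0.400/1.000)³.
(r₁/r₂)³ = (0.4)³ = 0.064.
B₂ ≈ 1.331×10⁻⁶ T.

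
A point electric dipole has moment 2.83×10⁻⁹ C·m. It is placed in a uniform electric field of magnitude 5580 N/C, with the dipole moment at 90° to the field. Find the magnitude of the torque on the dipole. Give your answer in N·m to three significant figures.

τ ≈ 1.58×10⁻⁵ N·m

Torque on an electric dipole: τ = pE sinθ.
τ = (2.83×10⁻⁹)(5580)·sin90° = 1.579×10⁻⁵ N·m.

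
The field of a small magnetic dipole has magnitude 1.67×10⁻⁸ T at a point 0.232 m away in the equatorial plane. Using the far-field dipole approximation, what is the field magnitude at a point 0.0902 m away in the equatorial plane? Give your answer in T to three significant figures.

B ≈ 2.84×10⁻⁷ T

Dipole fields scale as 1/r³ in the far field; the geometry is the same at both points.
B₂ = B₁ · (r₁/r₂)³ = 1.67×10⁻⁸ · (0.232/0.0902)³.
(r₁/r₂)³ = (2.572)³ = 17.02.
B₂ ≈ 2.842×10⁻⁷ T.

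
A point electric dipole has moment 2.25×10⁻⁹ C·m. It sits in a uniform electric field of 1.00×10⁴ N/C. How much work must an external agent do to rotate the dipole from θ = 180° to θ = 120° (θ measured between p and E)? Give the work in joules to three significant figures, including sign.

W ≈ -1.13×10⁻⁵ J

W_ext = ΔU = U(θ₂) − U(θ₁) = −pE cosθ₂ − (−pE cosθ₁) = pE(cosθ₁ − cosθ₂).
W = (2.25×10⁻⁹)(1.00×10⁴)·(cos180° − cos120°) = (2.250×10⁻⁵)·(-0.5000) = -1.125×10⁻⁵ J.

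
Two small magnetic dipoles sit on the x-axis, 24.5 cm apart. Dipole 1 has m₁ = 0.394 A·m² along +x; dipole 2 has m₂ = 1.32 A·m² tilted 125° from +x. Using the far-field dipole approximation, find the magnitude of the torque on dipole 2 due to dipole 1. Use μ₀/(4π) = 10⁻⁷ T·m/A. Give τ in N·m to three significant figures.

Dipole B is on the axis of dipole A, so B₁ there is axial: B₁ = (μ₀/4π)·2m₁/r³ along +x.
B₁ = 2(10⁻⁷)(0.394)/(0.245)³ = 5.358×10⁻⁶ T.
τ = m₂ B₁ sinθ.
τ = (1.32)(5.358×10⁻⁶)·sin125° = 5.794×10⁻⁶ N·m.

τ ≈ 5.79×10⁻⁶ N·m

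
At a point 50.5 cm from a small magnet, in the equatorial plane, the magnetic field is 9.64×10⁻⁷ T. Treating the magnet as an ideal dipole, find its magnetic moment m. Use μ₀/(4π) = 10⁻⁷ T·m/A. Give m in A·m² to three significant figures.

In the equatorial plane B = (μ₀/4π)·m/r³, so m = Br³·4π/(μ₀).
m = (9.64×10⁻⁷)·(0.505)³ / (10⁻⁷) = 1.242 A·m².

m ≈ 1.24 A·m²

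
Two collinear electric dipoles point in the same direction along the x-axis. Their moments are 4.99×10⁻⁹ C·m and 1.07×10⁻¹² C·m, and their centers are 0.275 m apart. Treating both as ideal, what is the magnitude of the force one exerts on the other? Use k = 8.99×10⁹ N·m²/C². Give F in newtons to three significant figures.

F ≈ 5.04×10⁻⁸ N

On-axis field of dipole 1 at distance r: E = 2kp₁/r³. Force on dipole 2 is F = p₂·dE/dr (gradient along axis).
dE/dr = −6kp₁/r⁴, so |F| = 6kp₁p₂/r⁴ (attractive for aligned moments).
F = 6(8.99×10⁹)(4.99×10⁻⁹)(1.07×10⁻¹²)/(0.275)⁴ = 5.036×10⁻⁸ N.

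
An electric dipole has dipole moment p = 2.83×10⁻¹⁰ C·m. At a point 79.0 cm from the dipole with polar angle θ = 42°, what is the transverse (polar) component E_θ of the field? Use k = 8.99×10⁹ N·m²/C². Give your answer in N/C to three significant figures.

For a dipole, E_θ = (kp sinθ)/r³.
kp/r³ = (8.99×10⁹)(2.83×10⁻¹⁰)/(0.790)³ = 5.160 N/C.
E_θ = 5.160·sin42° = 3.453 N/C.

E_θ ≈ 3.45 N/C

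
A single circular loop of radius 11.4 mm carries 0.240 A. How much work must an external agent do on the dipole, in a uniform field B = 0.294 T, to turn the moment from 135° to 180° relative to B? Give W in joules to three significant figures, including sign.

W ≈ 8.44×10⁻⁶ J

Magnetic moment m = IA = Iπa² = (0.240)·π·(0.0114)² = 9.799×10⁻⁵ A·m².
W_ext = ΔU = −mB cosθ₂ + mB cosθ₁ = mB(cosθ₁ − cosθ₂).
W = (9.799×10⁻⁵)(0.294)·(cos135° − cos180°) = (2.881×10⁻⁵)·(+0.2929) = 8.438×10⁻⁶ J.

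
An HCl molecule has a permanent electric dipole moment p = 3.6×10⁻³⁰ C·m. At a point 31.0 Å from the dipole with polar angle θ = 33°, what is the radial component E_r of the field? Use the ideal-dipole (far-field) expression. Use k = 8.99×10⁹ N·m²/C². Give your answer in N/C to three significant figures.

E_r ≈ 1.82×10⁶ N/C

For a dipole, E_r = (2kp cosθ)/r³.
kp/r³ = (8.99×10⁹)(3.60×10⁻³⁰)/(3.10×10⁻⁹)³ = 1.086×10⁶ N/C.
E_r = 2·1.086×10⁶·cos33° = 1.822×10⁶ N/C.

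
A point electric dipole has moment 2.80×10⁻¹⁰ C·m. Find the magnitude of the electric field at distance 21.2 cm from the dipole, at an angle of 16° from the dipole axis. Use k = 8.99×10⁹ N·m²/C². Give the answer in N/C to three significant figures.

E ≈ 513 N/C

At angle θ the dipole field magnitude is E = (kp/r³)·√(1 + 3cos²θ).
kp/r³ = (8.99×10⁹)(2.80×10⁻¹⁰) / (0.212)³ = 264.2 N/C.
√(1 + 3cos²16°) = √(1 + 3·0.9240) = √3.7721 ≈ 1.9422.
E ≈ 264.2 × 1.942 = 513.1 N/C.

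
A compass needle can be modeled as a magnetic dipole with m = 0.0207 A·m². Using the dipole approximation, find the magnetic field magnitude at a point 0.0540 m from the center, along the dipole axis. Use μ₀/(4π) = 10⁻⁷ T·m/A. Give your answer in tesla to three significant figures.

B ≈ 2.63×10⁻⁵ T

On axis B = (μ₀/4π)·2m/r³.
B = 2·(10⁻⁷)·(0.0207) / (0.0540)³ = 2.629×10⁻⁵ T.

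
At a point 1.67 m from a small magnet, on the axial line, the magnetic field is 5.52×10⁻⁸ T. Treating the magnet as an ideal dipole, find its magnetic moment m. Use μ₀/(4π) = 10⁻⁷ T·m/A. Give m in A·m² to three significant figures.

On axis B = (μ₀/4π)·2m/r³, so m = Br³·4π/(μ₀·2).
m = (5.52×10⁻⁸)·(1.67)³ / (2·10⁻⁷) = 1.285 A·m².

m ≈ 1.29 A·m²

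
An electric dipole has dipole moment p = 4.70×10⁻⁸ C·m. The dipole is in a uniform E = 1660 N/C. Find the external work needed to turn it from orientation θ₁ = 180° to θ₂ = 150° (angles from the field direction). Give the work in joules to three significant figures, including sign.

W_ext = ΔU = U(θ₂) − U(θ₁) = −pE cosθ₂ − (−pE cosθ₁) = pE(cosθ₁ − cosθ₂).
W = (4.70×10⁻⁸)(1660)·(cos180° − cos150°) = (7.802×10⁻⁵)·(-0.1340) = -1.045×10⁻⁵ J.

W ≈ -1.05×10⁻⁵ J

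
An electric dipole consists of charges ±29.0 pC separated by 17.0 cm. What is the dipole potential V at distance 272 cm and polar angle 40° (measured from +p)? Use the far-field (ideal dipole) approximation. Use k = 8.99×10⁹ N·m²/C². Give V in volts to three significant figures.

V ≈ 0.00459 V

Dipole moment p = qd = (2.90×10⁻¹¹ C)(0.170 m) = 4.93×10⁻¹² C·m.
The dipole potential is V = kp cosθ / r².
V = (8.99×10⁹)(4.93×10⁻¹²)·cos40° / (2.72)² = 0.004589 V.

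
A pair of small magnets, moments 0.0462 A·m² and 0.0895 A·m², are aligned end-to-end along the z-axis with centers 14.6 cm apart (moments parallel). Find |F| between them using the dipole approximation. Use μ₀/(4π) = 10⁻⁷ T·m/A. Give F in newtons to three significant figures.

F ≈ 5.46×10⁻⁶ N

On-axis B of dipole 1: B = (μ₀/4π)·2m₁/r³. Force on dipole 2: F = m₂·dB/dr.
dB/dr = −(μ₀/4π)·6m₁/r⁴, so |F| = (μ₀/4π)·6m₁m₂/r⁴.
F = 6(10⁻⁷)(0.0462)(0.0895)/(0.146)⁴ = 5.460×10⁻⁶ N.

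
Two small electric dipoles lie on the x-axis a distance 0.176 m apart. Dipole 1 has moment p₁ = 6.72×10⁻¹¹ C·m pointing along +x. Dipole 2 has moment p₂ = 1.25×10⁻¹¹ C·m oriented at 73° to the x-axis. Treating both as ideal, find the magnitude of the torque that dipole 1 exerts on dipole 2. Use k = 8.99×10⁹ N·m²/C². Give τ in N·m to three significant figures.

The second dipole sits on the axis of the first, so the field there is axial: E₁ = 2kp₁/r³ along +x.
E₁ = 2(8.99×10⁹)(6.72×10⁻¹¹)/(0.176)³ = 221.6 N/C.
Torque on the second dipole: τ = p₂ E₁ sinθ.
τ = (1.25×10⁻¹¹)(221.6)·sin73° = 2.649×10⁻⁹ N·m.

τ ≈ 2.65×10⁻⁹ N·m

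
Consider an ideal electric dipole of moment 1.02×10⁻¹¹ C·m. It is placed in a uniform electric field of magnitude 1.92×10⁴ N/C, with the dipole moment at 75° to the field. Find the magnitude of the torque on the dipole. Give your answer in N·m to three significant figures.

τ ≈ 1.89×10⁻⁷ N·m

Torque on an electric dipole: τ = pE sinθ.
τ = (1.02×10⁻¹¹)(1.92×10⁴)·sin75° = 1.892×10⁻⁷ N·m.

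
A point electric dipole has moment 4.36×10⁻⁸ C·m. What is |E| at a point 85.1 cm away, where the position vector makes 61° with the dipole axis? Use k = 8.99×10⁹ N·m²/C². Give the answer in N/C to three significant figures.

At angle θ the dipole field magnitude is E = (kp/r³)·√(1 + 3cos²θ).
kp/r³ = (8.99×10⁹)(4.36×10⁻⁸) / (0.851)³ = 636.0 N/C.
√(1 + 3cos²61°) = √(1 + 3·0.2350) = √1.7051 ≈ 1.3058.
E ≈ 636.0 × 1.306 = 830.5 N/C.

E ≈ 830 N/C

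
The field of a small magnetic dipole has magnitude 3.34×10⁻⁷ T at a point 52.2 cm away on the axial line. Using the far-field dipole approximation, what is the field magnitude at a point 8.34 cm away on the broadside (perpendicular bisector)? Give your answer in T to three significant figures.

B ≈ 4.09×10⁻⁵ T

Dipole fields scale as 1/r³ in the far field.
The axial field is twice the equatorial field at the same r, so the geometry factor is 1/2.
B₂ = B₁ · (1/2) · (r₁/r₂)³ = 3.34×10⁻⁷ · 0.5 · (52.2/8.34)³.
(r₁/r₂)³ = (6.259)³ = 245.2.
B₂ ≈ 4.095×10⁻⁵ T.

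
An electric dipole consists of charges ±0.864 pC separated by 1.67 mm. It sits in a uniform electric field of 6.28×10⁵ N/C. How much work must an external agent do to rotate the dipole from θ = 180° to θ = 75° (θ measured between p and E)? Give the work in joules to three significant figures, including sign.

Dipole moment p = qd = (8.64×10⁻¹³ C)(0.00167 m) = 1.443×10⁻¹⁵ C·m.
W_ext = ΔU = U(θ₂) − U(θ₁) = −pE cosθ₂ − (−pE cosθ₁) = pE(cosθ₁ − cosθ₂).
W = (1.443×10⁻¹⁵)(6.28×10⁵)·(cos180° − cos75°) = (9.062×10⁻¹⁰)·(-1.2588) = -1.141×10⁻⁹ J.

W ≈ -1.14×10⁻⁹ J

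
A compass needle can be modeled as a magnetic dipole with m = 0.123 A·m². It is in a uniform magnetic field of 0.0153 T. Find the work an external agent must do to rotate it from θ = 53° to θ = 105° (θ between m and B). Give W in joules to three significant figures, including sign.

W_ext = ΔU = −mB cosθ₂ + mB cosθ₁ = mB(cosθ₁ − cosθ₂).
W = (0.123)(0.0153)·(cos53° − cos105°) = (0.001882)·(+0.8606) = 0.001620 J.

W ≈ 0.00162 J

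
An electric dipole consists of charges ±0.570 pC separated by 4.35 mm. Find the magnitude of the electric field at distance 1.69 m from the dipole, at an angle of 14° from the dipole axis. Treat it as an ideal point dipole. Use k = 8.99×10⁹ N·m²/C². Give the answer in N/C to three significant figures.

E ≈ 9.03×10⁻⁶ N/C

Dipole moment p = qd = (5.70×10⁻¹³ C)(0.00435 m) = 2.48×10⁻¹⁵ C·m.
At angle θ the dipole field magnitude is E = (kp/r³)·√(1 + 3cos²θ).
kp/r³ = (8.99×10⁹)(2.48×10⁻¹⁵) / (1.69)³ = 4.619×10⁻⁶ N/C.
√(1 + 3cos²14°) = √(1 + 3·0.9415) = √3.8244 ≈ 1.9556.
E ≈ 4.619×10⁻⁶ × 1.956 = 9.033×10⁻⁶ N/C.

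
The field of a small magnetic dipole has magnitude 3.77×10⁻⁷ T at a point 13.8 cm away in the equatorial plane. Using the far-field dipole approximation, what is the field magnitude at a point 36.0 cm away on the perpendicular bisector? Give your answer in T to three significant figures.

Dipole fields scale as 1/r³ in the far field; the geometry is the same at both points.
B₂ = B₁ · (r₁/r₂)³ = 3.77×10⁻⁷ · (13.8/36.0)³.
(r₁/r₂)³ = (0.3833)³ = 0.05633.
B₂ ≈ 2.124×10⁻⁸ T.

B ≈ 2.12×10⁻⁸ T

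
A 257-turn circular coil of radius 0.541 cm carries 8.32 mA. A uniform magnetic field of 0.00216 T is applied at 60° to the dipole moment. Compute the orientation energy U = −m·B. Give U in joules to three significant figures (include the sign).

U ≈ -2.12×10⁻⁷ J

m = NIA = NIπa² = 257·(0.00832)·π·(0.00541)² = 1.966×10⁻⁴ A·m².
U = −m·B = −mB cosθ.
U = −(1.966×10⁻⁴)(0.00216)·cos60° = -2.123×10⁻⁷ J.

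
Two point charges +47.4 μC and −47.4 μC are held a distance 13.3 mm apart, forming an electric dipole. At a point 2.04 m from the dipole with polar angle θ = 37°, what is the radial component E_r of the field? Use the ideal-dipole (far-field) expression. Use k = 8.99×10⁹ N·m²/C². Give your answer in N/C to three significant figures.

Dipole moment p = qd = (4.74×10⁻⁵ C)(0.0133 m) = 6.304×10⁻⁷ C·m.
For a dipole, E_r = (2kp cosθ)/r³.
kp/r³ = (8.99×10⁹)(6.304×10⁻⁷)/(2.04)³ = 667.6 N/C.
E_r = 2·667.6·cos37° = 1066 N/C.

E_r ≈ 1070 N/C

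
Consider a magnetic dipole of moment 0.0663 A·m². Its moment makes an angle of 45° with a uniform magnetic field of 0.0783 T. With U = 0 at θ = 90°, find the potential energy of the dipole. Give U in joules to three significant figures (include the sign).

U ≈ -0.00367 J

U = −m·B = −mB cosθ.
U = −(0.0663)(0.0783)·cos45° = -0.003671 J.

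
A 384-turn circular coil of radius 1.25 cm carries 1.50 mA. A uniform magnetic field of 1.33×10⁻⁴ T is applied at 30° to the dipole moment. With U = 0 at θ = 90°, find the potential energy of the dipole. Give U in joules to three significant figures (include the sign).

m = NIA = NIπa² = 384·(0.00150)·π·(0.0125)² = 2.827×10⁻⁴ A·m².
U = −m·B = −mB cosθ.
U = −(2.827×10⁻⁴)(1.33×10⁻⁴)·cos30° = -3.256×10⁻⁸ J.

U ≈ -3.26×10⁻⁸ J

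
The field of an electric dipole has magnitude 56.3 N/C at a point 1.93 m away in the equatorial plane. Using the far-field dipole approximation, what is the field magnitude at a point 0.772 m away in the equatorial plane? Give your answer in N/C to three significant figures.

Dipole fields scale as 1/r³ in the far field; the geometry is the same at both points.
E₂ = E₁ · (r₁/r₂)³ = 56.3 · (1.93/0.772)³.
(r₁/r₂)³ = (2.5)³ = 15.62.
E₂ ≈ 879.7 N/C.

E ≈ 880 N/C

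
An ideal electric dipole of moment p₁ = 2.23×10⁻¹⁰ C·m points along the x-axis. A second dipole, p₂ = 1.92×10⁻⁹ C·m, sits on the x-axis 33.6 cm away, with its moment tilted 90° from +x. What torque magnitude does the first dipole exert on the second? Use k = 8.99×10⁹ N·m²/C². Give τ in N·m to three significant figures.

τ ≈ 2.03×10⁻⁷ N·m

The second dipole sits on the axis of the first, so the field there is axial: E₁ = 2kp₁/r³ along +x.
E₁ = 2(8.99×10⁹)(2.23×10⁻¹⁰)/(0.336)³ = 105.7 N/C.
Torque on the second dipole: τ = p₂ E₁ sinθ.
τ = (1.92×10⁻⁹)(105.7)·sin90° = 2.029×10⁻⁷ N·m.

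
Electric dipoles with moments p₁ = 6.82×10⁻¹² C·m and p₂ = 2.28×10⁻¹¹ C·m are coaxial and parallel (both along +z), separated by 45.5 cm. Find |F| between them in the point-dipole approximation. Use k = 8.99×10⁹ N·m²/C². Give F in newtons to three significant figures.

F ≈ 1.96×10⁻¹⁰ N

On-axis field of dipole 1 at distance r: E = 2kp₁/r³. Force on dipole 2 is F = p₂·dE/dr (gradient along axis).
dE/dr = −6kp₁/r⁴, so |F| = 6kp₁p₂/r⁴ (attractive for aligned moments).
F = 6(8.99×10⁹)(6.82×10⁻¹²)(2.28×10⁻¹¹)/(0.455)⁴ = 1.957×10⁻¹⁰ N.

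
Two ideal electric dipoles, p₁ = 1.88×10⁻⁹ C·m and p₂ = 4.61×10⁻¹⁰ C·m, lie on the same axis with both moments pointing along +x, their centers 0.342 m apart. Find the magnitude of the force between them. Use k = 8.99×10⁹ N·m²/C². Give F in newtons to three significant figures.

F ≈ 3.42×10⁻⁶ N

On-axis field of dipole 1 at distance r: E = 2kp₁/r³. Force on dipole 2 is F = p₂·dE/dr (gradient along axis).
dE/dr = −6kp₁/r⁴, so |F| = 6kp₁p₂/r⁴ (attractive for aligned moments).
F = 6(8.99×10⁹)(1.88×10⁻⁹)(4.61×10⁻¹⁰)/(0.342)⁴ = 3.417×10⁻⁶ N.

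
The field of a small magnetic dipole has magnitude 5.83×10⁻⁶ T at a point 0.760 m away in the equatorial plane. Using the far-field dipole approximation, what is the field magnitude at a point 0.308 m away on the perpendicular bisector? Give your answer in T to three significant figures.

B ≈ 8.76×10⁻⁵ T

Dipole fields scale as 1/r³ in the far field; the geometry is the same at both points.
B₂ = B₁ · (r₁/r₂)³ = 5.83×10⁻⁶ · (0.760/0.308)³.
(r₁/r₂)³ = (2.468)³ = 15.02.
B₂ ≈ 8.759×10⁻⁵ T.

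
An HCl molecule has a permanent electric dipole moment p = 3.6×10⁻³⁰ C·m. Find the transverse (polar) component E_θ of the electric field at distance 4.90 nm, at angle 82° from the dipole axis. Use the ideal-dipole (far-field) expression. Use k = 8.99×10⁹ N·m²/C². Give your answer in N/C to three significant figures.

E_θ ≈ 2.72×10⁵ N/C

For a dipole, E_θ = (kp sinθ)/r³.
kp/r³ = (8.99×10⁹)(3.60×10⁻³⁰)/(4.90×10⁻⁹)³ = 2.751×10⁵ N/C.
E_θ = 2.751×10⁵·sin82° = 2.724×10⁵ N/C.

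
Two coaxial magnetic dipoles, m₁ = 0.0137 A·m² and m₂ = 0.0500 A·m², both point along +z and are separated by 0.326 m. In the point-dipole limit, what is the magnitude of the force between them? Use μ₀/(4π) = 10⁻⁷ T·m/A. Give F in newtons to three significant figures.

On-axis B of dipole 1: B = (μ₀/4π)·2m₁/r³. Force on dipole 2: F = m₂·dB/dr.
dB/dr = −(μ₀/4π)·6m₁/r⁴, so |F| = (μ₀/4π)·6m₁m₂/r⁴.
F = 6(10⁻⁷)(0.0137)(0.0500)/(0.326)⁴ = 3.639×10⁻⁸ N.

F ≈ 3.64×10⁻⁸ N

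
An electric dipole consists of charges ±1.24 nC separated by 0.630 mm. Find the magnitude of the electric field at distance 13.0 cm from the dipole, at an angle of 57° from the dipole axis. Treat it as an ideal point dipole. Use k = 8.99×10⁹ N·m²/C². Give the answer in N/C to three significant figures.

E ≈ 4.39 N/C

Dipole moment p = qd = (1.24×10⁻⁹ C)(6.30×10⁻⁴ m) = 7.812×10⁻¹³ C·m.
At angle θ the dipole field magnitude is E = (kp/r³)·√(1 + 3cos²θ).
kp/r³ = (8.99×10⁹)(7.812×10⁻¹³) / (0.130)³ = 3.197 N/C.
√(1 + 3cos²57°) = √(1 + 3·0.2966) = √1.8899 ≈ 1.3747.
E ≈ 3.197 × 1.375 = 4.395 N/C.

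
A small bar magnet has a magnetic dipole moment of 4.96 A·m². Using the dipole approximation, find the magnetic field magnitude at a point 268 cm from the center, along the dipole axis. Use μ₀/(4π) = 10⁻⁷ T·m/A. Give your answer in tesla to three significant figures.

On axis B = (μ₀/4π)·2m/r³.
B = 2·(10⁻⁷)·(4.96) / (2.68)³ = 5.154×10⁻⁸ T.

B ≈ 5.15×10⁻⁸ T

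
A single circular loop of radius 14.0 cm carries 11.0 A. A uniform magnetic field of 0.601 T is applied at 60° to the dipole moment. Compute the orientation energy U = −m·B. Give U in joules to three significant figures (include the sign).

Magnetic moment m = IA = Iπa² = (11.0)·π·(0.140)² = 0.6773 A·m².
U = −m·B = −mB cosθ.
U = −(0.6773)(0.601)·cos60° = -0.2035 J.

U ≈ -0.204 J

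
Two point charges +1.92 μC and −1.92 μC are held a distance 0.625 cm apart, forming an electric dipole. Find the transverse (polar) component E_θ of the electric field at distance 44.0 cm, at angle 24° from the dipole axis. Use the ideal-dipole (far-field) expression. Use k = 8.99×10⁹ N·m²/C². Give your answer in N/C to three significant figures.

Dipole moment p = qd = (1.92×10⁻⁶ C)(0.00625 m) = 1.20×10⁻⁸ C·m.
For a dipole, E_θ = (kp sinθ)/r³.
kp/r³ = (8.99×10⁹)(1.20×10⁻⁸)/(0.440)³ = 1266 N/C.
E_θ = 1266·sin24° = 515.1 N/C.

E_θ ≈ 515 N/C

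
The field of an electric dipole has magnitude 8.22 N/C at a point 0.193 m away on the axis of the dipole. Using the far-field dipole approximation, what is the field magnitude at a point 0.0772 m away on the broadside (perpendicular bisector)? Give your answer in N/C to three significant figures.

E ≈ 64.2 N/C

Dipole fields scale as 1/r³ in the far field.
The axial field is twice the equatorial field at the same r, so the geometry factor is 1/2.
E₂ = E₁ · (1/2) · (r₁/r₂)³ = 8.22 · 0.5 · (0.193/0.0772)³.
(r₁/r₂)³ = (2.5)³ = 15.62.
E₂ ≈ 64.22 N/C.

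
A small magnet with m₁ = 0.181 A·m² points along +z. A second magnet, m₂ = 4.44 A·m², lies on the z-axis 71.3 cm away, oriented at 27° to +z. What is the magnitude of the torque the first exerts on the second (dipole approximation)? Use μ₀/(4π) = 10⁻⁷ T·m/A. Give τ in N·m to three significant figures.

Dipole B is on the axis of dipole A, so B₁ there is axial: B₁ = (μ₀/4π)·2m₁/r³ along +z.
B₁ = 2(10⁻⁷)(0.181)/(0.713)³ = 9.987×10⁻⁸ T.
τ = m₂ B₁ sinθ.
τ = (4.44)(9.987×10⁻⁸)·sin27° = 2.013×10⁻⁷ N·m.

τ ≈ 2.01×10⁻⁷ N·m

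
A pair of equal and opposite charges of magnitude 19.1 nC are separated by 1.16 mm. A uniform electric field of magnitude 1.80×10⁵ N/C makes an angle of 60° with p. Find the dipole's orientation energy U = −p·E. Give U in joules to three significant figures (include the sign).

Dipole moment p = qd = (1.91×10⁻⁸ C)(0.00116 m) = 2.216×10⁻¹¹ C·m.
U = −p·E = −pE cosθ.
U = −(2.216×10⁻¹¹)(1.80×10⁵)·cos60° = -1.994×10⁻⁶ J.

U ≈ -1.99×10⁻⁶ J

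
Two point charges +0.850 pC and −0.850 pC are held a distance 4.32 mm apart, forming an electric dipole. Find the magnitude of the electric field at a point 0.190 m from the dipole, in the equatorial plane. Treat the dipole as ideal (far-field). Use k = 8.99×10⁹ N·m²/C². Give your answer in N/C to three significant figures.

Dipole moment p = qd = (8.50×10⁻¹³ C)(0.00432 m) = 3.672×10⁻¹⁵ C·m.
On the perpendicular bisector E = kp/r³ (half the axial value at the same distance).
E = (8.99×10⁹)(3.672×10⁻¹⁵) / (0.190)³ = 0.004813 N/C.

E ≈ 0.00481 N/C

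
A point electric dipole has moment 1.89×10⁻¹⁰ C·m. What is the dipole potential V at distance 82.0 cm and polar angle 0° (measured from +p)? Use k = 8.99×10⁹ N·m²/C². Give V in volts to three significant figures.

V ≈ 2.53 V

The dipole potential is V = kp cosθ / r².
V = (8.99×10⁹)(1.89×10⁻¹⁰)·cos0° / (0.820)² = 2.527 V.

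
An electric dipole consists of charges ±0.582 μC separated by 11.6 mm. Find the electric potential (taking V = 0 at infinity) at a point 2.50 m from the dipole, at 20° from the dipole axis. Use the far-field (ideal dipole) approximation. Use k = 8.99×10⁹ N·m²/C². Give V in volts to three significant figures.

Dipole moment p = qd = (5.82×10⁻⁷ C)(0.0116 m) = 6.751×10⁻⁹ C·m.
The dipole potential is V = kp cosθ / r².
V = (8.99×10⁹)(6.751×10⁻⁹)·cos20° / (2.50)² = 9.125 V.

V ≈ 9.13 V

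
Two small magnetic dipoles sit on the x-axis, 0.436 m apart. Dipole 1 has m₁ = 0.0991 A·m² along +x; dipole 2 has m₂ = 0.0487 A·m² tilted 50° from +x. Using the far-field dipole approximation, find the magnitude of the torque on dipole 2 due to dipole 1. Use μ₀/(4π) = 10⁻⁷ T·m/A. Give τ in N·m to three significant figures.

τ ≈ 8.92×10⁻⁹ N·m

Dipole B is on the axis of dipole A, so B₁ there is axial: B₁ = (μ₀/4π)·2m₁/r³ along +x.
B₁ = 2(10⁻⁷)(0.0991)/(0.436)³ = 2.391×10⁻⁷ T.
τ = m₂ B₁ sinθ.
τ = (0.0487)(2.391×10⁻⁷)·sin50° = 8.921×10⁻⁹ N·m.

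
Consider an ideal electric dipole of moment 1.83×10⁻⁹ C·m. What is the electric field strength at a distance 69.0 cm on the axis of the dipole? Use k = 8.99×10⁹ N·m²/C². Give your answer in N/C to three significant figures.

On the dipole axis E = 2kp/r³.
E = 2·(8.99×10⁹)(1.83×10⁻⁹) / (0.690)³ = 100.2 N/C.

E ≈ 100 N/C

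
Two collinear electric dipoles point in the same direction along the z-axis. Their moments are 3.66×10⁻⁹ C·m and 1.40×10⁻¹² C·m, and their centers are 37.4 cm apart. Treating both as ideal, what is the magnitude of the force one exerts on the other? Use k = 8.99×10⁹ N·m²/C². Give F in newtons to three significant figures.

F ≈ 1.41×10⁻⁸ N

On-axis field of dipole 1 at distance r: E = 2kp₁/r³. Force on dipole 2 is F = p₂·dE/dr (gradient along axis).
dE/dr = −6kp₁/r⁴, so |F| = 6kp₁p₂/r⁴ (attractive for aligned moments).
F = 6(8.99×10⁹)(3.66×10⁻⁹)(1.40×10⁻¹²)/(0.374)⁴ = 1.413×10⁻⁸ N.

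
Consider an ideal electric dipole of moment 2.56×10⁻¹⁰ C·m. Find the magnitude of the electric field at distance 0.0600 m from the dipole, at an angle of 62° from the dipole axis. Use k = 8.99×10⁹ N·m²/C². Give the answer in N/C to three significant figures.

E ≈ 1.37×10⁴ N/C

At angle θ the dipole field magnitude is E = (kp/r³)·√(1 + 3cos²θ).
kp/r³ = (8.99×10⁹)(2.56×10⁻¹⁰) / (0.0600)³ = 1.065×10⁴ N/C.
√(1 + 3cos²62°) = √(1 + 3·0.2204) = √1.6612 ≈ 1.2889.
E ≈ 1.065×10⁴ × 1.289 = 1.373×10⁴ N/C.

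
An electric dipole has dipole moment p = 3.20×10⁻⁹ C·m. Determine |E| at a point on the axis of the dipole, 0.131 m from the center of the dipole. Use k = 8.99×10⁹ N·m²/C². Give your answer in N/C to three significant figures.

E ≈ 2.56×10⁴ N/C

On the dipole axis E = 2kp/r³.
E = 2·(8.99×10⁹)(3.20×10⁻⁹) / (0.131)³ = 2.559×10⁴ N/C.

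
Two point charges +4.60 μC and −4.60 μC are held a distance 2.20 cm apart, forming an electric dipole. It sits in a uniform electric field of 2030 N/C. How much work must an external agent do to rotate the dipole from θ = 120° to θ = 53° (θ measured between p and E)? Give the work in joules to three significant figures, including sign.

Dipole moment p = qd = (4.60×10⁻⁶ C)(0.0220 m) = 1.012×10⁻⁷ C·m.
W_ext = ΔU = U(θ₂) − U(θ₁) = −pE cosθ₂ − (−pE cosθ₁) = pE(cosθ₁ − cosθ₂).
W = (1.012×10⁻⁷)(2030)·(cos120° − cos53°) = (2.054×10⁻⁴)·(-1.1018) = -2.264×10⁻⁴ J.

W ≈ -2.26×10⁻⁴ J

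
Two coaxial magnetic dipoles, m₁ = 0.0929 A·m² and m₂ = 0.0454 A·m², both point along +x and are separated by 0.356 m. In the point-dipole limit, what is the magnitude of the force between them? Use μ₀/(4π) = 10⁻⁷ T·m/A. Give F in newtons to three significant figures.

On-axis B of dipole 1: B = (μ₀/4π)·2m₁/r³. Force on dipole 2: F = m₂·dB/dr.
dB/dr = −(μ₀/4π)·6m₁/r⁴, so |F| = (μ₀/4π)·6m₁m₂/r⁴.
F = 6(10⁻⁷)(0.0929)(0.0454)/(0.356)⁴ = 1.576×10⁻⁷ N.

F ≈ 1.58×10⁻⁷ N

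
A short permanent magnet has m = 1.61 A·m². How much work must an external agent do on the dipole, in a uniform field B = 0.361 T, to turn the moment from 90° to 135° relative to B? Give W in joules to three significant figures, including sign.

W ≈ 0.411 J

W_ext = ΔU = −mB cosθ₂ + mB cosθ₁ = mB(cosθ₁ − cosθ₂).
W = (1.61)(0.361)·(cos90° − cos135°) = (0.5812)·(+0.7071) = 0.4110 J.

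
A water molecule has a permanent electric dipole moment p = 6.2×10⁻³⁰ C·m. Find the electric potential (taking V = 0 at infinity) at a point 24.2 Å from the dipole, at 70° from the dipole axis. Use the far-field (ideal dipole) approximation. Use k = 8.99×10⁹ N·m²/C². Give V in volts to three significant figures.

The dipole potential is V = kp cosθ / r².
V = (8.99×10⁹)(6.20×10⁻³⁰)·cos70° / (2.42×10⁻⁹)² = 0.003255 V.

V ≈ 0.00326 V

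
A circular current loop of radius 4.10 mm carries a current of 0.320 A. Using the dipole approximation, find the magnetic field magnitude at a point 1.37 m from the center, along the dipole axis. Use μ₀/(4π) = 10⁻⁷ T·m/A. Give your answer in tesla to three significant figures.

B ≈ 1.31×10⁻¹² T

Magnetic moment m = IA = Iπa² = (0.320)·π·(0.00410)² = 1.69×10⁻⁵ A·m².
On axis B = (μ₀/4π)·2m/r³.
B = 2·(10⁻⁷)·(1.69×10⁻⁵) / (1.37)³ = 1.314×10⁻¹² T.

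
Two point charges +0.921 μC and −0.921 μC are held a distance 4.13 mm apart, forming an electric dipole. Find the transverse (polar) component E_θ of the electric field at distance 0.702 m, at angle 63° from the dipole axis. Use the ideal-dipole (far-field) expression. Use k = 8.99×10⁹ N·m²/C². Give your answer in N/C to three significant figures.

Dipole moment p = qd = (9.21×10⁻⁷ C)(0.00413 m) = 3.804×10⁻⁹ C·m.
For a dipole, E_θ = (kp sinθ)/r³.
kp/r³ = (8.99×10⁹)(3.804×10⁻⁹)/(0.702)³ = 98.85 N/C.
E_θ = 98.85·sin63° = 88.08 N/C.

E_θ ≈ 88.1 N/C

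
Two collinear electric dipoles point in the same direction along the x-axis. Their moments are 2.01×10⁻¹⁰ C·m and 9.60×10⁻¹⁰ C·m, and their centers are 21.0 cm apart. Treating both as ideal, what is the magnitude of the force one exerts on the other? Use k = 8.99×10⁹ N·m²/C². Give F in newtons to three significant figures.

F ≈ 5.35×10⁻⁶ N

On-axis field of dipole 1 at distance r: E = 2kp₁/r³. Force on dipole 2 is F = p₂·dE/dr (gradient along axis).
dE/dr = −6kp₁/r⁴, so |F| = 6kp₁p₂/r⁴ (attractive for aligned moments).
F = 6(8.99×10⁹)(2.01×10⁻¹⁰)(9.60×10⁻¹⁰)/(0.210)⁴ = 5.352×10⁻⁶ N.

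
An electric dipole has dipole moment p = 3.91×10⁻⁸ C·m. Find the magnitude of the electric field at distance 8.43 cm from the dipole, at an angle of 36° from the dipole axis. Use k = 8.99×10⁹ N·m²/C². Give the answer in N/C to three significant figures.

E ≈ 1.01×10⁶ N/C

At angle θ the dipole field magnitude is E = (kp/r³)·√(1 + 3cos²θ).
kp/r³ = (8.99×10⁹)(3.91×10⁻⁸) / (0.0843)³ = 5.868×10⁵ N/C.
√(1 + 3cos²36°) = √(1 + 3·0.6545) = √2.9635 ≈ 1.7215.
E ≈ 5.868×10⁵ × 1.721 = 1.010×10⁶ N/C.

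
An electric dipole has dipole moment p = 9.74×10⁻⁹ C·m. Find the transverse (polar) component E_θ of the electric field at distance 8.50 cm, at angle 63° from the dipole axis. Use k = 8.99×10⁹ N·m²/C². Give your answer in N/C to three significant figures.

E_θ ≈ 1.27×10⁵ N/C

For a dipole, E_θ = (kp sinθ)/r³.
kp/r³ = (8.99×10⁹)(9.74×10⁻⁹)/(0.0850)³ = 1.426×10⁵ N/C.
E_θ = 1.426×10⁵·sin63° = 1.270×10⁵ N/C.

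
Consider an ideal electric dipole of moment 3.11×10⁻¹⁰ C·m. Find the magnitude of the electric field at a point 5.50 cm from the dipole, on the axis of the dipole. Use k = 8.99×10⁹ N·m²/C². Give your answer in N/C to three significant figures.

E ≈ 3.36×10⁴ N/C

On the dipole axis E = 2kp/r³.
E = 2·(8.99×10⁹)(3.11×10⁻¹⁰) / (0.0550)³ = 3.361×10⁴ N/C.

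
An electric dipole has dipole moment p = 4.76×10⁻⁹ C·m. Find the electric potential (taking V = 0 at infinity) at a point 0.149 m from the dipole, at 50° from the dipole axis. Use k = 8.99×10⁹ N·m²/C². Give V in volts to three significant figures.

The dipole potential is V = kp cosθ / r².
V = (8.99×10⁹)(4.76×10⁻⁹)·cos50° / (0.149)² = 1239 V.

V ≈ 1240 V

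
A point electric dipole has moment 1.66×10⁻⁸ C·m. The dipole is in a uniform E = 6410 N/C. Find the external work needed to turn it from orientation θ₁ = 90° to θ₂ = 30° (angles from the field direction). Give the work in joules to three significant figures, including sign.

W ≈ -9.22×10⁻⁵ J

W_ext = ΔU = U(θ₂) − U(θ₁) = −pE cosθ₂ − (−pE cosθ₁) = pE(cosθ₁ − cosθ₂).
W = (1.66×10⁻⁸)(6410)·(cos90° − cos30°) = (1.064×10⁻⁴)·(-0.8660) = -9.215×10⁻⁵ J.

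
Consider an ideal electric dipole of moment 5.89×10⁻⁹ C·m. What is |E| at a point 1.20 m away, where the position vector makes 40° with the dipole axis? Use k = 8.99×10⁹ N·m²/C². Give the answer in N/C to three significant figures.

At angle θ the dipole field magnitude is E = (kp/r³)·√(1 + 3cos²θ).
kp/r³ = (8.99×10⁹)(5.89×10⁻⁹) / (1.20)³ = 30.64 N/C.
√(1 + 3cos²40°) = √(1 + 3·0.5868) = √2.7605 ≈ 1.6615.
E ≈ 30.64 × 1.661 = 50.91 N/C.

E ≈ 50.9 N/C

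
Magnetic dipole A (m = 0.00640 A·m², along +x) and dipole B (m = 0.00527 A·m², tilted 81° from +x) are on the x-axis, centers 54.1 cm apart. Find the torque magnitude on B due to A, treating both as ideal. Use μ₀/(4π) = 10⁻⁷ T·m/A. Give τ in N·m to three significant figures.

τ ≈ 4.21×10⁻¹¹ N·m

Dipole B is on the axis of dipole A, so B₁ there is axial: B₁ = (μ₀/4π)·2m₁/r³ along +x.
B₁ = 2(10⁻⁷)(0.00640)/(0.541)³ = 8.084×10⁻⁹ T.
τ = m₂ B₁ sinθ.
τ = (0.00527)(8.084×10⁻⁹)·sin81° = 4.208×10⁻¹¹ N·m.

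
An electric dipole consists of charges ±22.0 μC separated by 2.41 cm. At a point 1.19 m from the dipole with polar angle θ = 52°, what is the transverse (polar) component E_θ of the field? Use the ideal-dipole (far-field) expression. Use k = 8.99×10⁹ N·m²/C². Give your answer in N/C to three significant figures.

Dipole moment p = qd = (2.20×10⁻⁵ C)(0.0241 m) = 5.302×10⁻⁷ C·m.
For a dipole, E_θ = (kp sinθ)/r³.
kp/r³ = (8.99×10⁹)(5.302×10⁻⁷)/(1.19)³ = 2829 N/C.
E_θ = 2829·sin52° = 2229 N/C.

E_θ ≈ 2230 N/C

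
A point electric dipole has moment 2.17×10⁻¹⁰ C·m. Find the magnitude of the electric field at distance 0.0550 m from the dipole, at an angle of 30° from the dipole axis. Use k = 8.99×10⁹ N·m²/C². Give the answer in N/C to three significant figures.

At angle θ the dipole field magnitude is E = (kp/r³)·√(1 + 3cos²θ).
kp/r³ = (8.99×10⁹)(2.17×10⁻¹⁰) / (0.0550)³ = 1.173×10⁴ N/C.
√(1 + 3cos²30°) = √(1 + 3·0.7500) = √3.2500 ≈ 1.8028.
E ≈ 1.173×10⁴ × 1.803 = 2.114×10⁴ N/C.

E ≈ 2.11×10⁴ N/C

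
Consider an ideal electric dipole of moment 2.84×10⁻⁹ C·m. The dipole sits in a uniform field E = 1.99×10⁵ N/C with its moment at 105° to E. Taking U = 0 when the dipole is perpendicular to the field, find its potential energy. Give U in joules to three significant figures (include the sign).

U = −p·E = −pE cosθ.
U = −(2.84×10⁻⁹)(1.99×10⁵)·cos105° = 1.463×10⁻⁴ J.

U ≈ 1.46×10⁻⁴ J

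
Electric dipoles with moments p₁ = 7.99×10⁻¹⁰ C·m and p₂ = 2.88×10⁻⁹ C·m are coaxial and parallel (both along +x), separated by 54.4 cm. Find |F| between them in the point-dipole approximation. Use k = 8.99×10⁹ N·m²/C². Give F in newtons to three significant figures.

On-axis field of dipole 1 at distance r: E = 2kp₁/r³. Force on dipole 2 is F = p₂·dE/dr (gradient along axis).
dE/dr = −6kp₁/r⁴, so |F| = 6kp₁p₂/r⁴ (attractive for aligned moments).
F = 6(8.99×10⁹)(7.99×10⁻¹⁰)(2.88×10⁻⁹)/(0.544)⁴ = 1.417×10⁻⁶ N.

F ≈ 1.42×10⁻⁶ N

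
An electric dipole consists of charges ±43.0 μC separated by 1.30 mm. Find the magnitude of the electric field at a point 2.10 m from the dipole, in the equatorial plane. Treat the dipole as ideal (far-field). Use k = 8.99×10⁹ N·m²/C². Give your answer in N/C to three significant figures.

E ≈ 54.3 N/C

Dipole moment p = qd = (4.30×10⁻⁵ C)(0.00130 m) = 5.59×10⁻⁸ C·m.
On the perpendicular bisector E = kp/r³ (half the axial value at the same distance).
E = (8.99×10⁹)(5.59×10⁻⁸) / (2.10)³ = 54.26 N/C.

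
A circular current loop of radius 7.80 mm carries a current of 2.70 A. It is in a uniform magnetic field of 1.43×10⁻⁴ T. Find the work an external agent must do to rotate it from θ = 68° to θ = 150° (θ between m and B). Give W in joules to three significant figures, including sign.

W ≈ 9.16×10⁻⁸ J

Magnetic moment m = IA = Iπa² = (2.70)·π·(0.00780)² = 5.161×10⁻⁴ A·m².
W_ext = ΔU = −mB cosθ₂ + mB cosθ₁ = mB(cosθ₁ − cosθ₂).
W = (5.161×10⁻⁴)(1.43×10⁻⁴)·(cos68° − cos150°) = (7.380×10⁻⁸)·(+1.2406) = 9.156×10⁻⁸ J.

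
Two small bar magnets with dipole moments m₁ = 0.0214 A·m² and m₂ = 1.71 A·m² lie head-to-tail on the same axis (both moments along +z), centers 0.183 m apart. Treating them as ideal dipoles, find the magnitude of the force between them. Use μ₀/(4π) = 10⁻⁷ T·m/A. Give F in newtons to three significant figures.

On-axis B of dipole 1: B = (μ₀/4π)·2m₁/r³. Force on dipole 2: F = m₂·dB/dr.
dB/dr = −(μ₀/4π)·6m₁/r⁴, so |F| = (μ₀/4π)·6m₁m₂/r⁴.
F = 6(10⁻⁷)(0.0214)(1.71)/(0.183)⁴ = 1.958×10⁻⁵ N.

F ≈ 1.96×10⁻⁵ N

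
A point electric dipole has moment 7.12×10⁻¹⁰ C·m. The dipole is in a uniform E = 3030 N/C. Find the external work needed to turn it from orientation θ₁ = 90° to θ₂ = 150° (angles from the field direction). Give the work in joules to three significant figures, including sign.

W_ext = ΔU = U(θ₂) − U(θ₁) = −pE cosθ₂ − (−pE cosθ₁) = pE(cosθ₁ − cosθ₂).
W = (7.12×10⁻¹⁰)(3030)·(cos90° − cos150°) = (2.157×10⁻⁶)·(+0.8660) = 1.868×10⁻⁶ J.

W ≈ 1.87×10⁻⁶ J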